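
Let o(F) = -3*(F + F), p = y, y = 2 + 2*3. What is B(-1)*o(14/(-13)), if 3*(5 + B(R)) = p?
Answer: -196/13 ≈ -15.077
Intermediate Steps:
y = 8 (y = 2 + 6 = 8)
p = 8
o(F) = -6*F
B(R) = -7/3 (B(R) = -5 + (1/3)*8 = -5 + 8/3 = -7/3)
B(-1)*o(14/(-13)) = -(-14)*14/(-13) = -(-14)*14*(-1/13) = -(-14)*(-14)/13 = -7/3*84/13 = -196/13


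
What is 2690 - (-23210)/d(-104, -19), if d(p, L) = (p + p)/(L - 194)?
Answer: 2751625/104 ≈ 26458.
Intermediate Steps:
d(p, L) = 2*p/(-194 + L) (d(p, L) = (2*p)/(-194 + L) = 2*p/(-194 + L))
2690 - (-23210)/d(-104, -19) = 2690 - (-23210)/(2*(-104)/(-194 - 19)) = 2690 - (-23210)/(2*(-104)/(-213)) = 2690 - (-23210)/(2*(-104)*(-1/213)) = 2690 - (-23210)/208/213 = 2690 - (-23210)*213/208 = 2690 - 1*(-2471865/104) = 2690 + 2471865/104 = 2751625/104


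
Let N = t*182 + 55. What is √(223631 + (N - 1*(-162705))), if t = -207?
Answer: √348717 ≈ 590.52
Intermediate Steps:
N = -37619 (N = -207*182 + 55 = -37674 + 55 = -37619)
√(223631 + (N - 1*(-162705))) = √(223631 + (-37619 - 1*(-162705))) = √(223631 + (-37619 + 162705)) = √(223631 + 125086) = √348717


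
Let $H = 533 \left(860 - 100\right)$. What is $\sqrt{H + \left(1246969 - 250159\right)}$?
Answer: $7 \sqrt{28610} \approx 1184.0$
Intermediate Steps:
$H = 405080$ ($H = 533 \cdot 760 = 405080$)
$\sqrt{H + \left(1246969 - 250159\right)} = \sqrt{405080 + \left(1246969 - 250159\right)} = \sqrt{405080 + 996810} = \sqrt{1401890} = 7 \sqrt{28610}$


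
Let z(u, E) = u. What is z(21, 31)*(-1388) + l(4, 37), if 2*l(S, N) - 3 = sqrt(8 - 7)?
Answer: -29146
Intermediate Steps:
l(S, N) = 2 (l(S, N) = 3/2 + sqrt(8 - 7)/2 = 3/2 + sqrt(1)/2 = 3/2 + (1/2)*1 = 3/2 + 1/2 = 2)
z(21, 31)*(-1388) + l(4, 37) = 21*(-1388) + 2 = -29148 + 2 = -29146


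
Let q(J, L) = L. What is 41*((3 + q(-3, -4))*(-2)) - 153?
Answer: -71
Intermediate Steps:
41*((3 + q(-3, -4))*(-2)) - 153 = 41*((3 - 4)*(-2)) - 153 = 41*(-1*(-2)) - 153 = 41*2 - 153 = 82 - 153 = -71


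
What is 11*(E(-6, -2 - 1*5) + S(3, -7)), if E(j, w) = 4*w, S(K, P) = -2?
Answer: -330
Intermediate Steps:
11*(E(-6, -2 - 1*5) + S(3, -7)) = 11*(4*(-2 - 1*5) - 2) = 11*(4*(-2 - 5) - 2) = 11*(4*(-7) - 2) = 11*(-28 - 2) = 11*(-30) = -330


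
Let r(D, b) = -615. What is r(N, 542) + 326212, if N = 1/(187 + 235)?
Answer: 325597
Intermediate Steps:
N = 1/422 ≈ 0.0023697
r(N, 542) + 326212 = -615 + 326212 = 325597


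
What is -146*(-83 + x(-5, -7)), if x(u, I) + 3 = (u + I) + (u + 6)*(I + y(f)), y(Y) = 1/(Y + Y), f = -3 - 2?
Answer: 76723/5 ≈ 15345.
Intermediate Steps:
f = -5
y(Y) = 1/(2*Y)
x(u, I) = -3 + I + u + (6 + u)*(-1/10 + I) (x(u, I) = -3 + ((u + I) + (u + 6)*(I + (1/2)/(-5))) = -3 + ((I + u) + (6 + u)*(I + (1/2)*(-1/5))) = -3 + ((I + u) + (6 + u)*(I - 1/10)) = -3 + ((I + u) + (6 + u)*(-1/10 + I)) = -3 + (I + u + (6 + u)*(-1/10 + I)) = -3 + I + u + (6 + u)*(-1/10 + I))
-146*(-83 + x(-5, -7)) = -146*(-83 + (-18/5 + 7*(-7) + (9/10)*(-5) - 7*(-5))) = -146*(-83 + (-18/5 - 49 - 9/2 + 35)) = -146*(-83 - 221/10) = -146*(-1051/10) = 76723/5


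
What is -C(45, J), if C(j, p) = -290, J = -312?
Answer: 290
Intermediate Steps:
-C(45, J) = -1*(-290) = 290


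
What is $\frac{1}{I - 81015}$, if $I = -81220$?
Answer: $- \frac{1}{162235} \approx -6.1639 \cdot 10^{-6}$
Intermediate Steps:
$\frac{1}{I - 81015} = \frac{1}{-81220 - 81015} = \frac{1}{-162235} = - \frac{1}{162235}$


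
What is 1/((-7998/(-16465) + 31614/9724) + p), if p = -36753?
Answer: -7277530/267443864769 ≈ -2.7211e-5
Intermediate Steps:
1/((-7998/(-16465) + 31614/9724) + p) = 1/((-7998/(-16465) + 31614/9724) - 36753) = 1/((-7998*(-1/16465) + 31614*(1/9724)) - 36753) = 1/((7998/16465 + 1437/442) - 36753) = 1/(27195321/7277530 - 36753) = 1/(-267443864769/7277530) = -7277530/267443864769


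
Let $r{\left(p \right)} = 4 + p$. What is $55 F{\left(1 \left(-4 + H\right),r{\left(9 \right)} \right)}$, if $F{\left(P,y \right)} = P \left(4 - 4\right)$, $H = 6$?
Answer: $0$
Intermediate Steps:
$F{\left(P,y \right)} = 0$ ($F{\left(P,y \right)} = P 0 = 0$)
$55 F{\left(1 \left(-4 + H\right),r{\left(9 \right)} \right)} = 55 \cdot 0 = 0$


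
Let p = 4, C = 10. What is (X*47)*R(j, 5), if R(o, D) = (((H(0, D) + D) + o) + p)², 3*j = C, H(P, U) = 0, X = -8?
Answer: -514744/9 ≈ -57194.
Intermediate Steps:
j = 10/3 (j = (⅓)*10 = 10/3 ≈ 3.3333)
R(o, D) = (4 + D + o)² (R(o, D) = (((0 + D) + o) + 4)² = ((D + o) + 4)² = (4 + D + o)²)
(X*47)*R(j, 5) = (-8*47)*(4 + 5 + 10/3)² = -376*(37/3)² = -376*1369/9 = -514744/9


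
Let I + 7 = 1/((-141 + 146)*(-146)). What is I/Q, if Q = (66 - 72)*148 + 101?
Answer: 5111/574510 ≈ 0.0088963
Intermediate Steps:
Q = -787 (Q = -6*148 + 101 = -888 + 101 = -787)
I = -5111/730 (I = -7 + 1/((-141 + 146)*(-146)) = -7 + 1/(5*(-146)) = -7 + 1/(-730) = -7 - 1/730 = -5111/730 ≈ -7.0014)
I/Q = -5111/730/(-787) = -5111/730*(-1/787) = 5111/574510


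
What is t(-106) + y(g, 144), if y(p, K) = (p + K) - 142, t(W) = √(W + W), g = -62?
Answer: -60 + 2*I*√53 ≈ -60.0 + 14.56*I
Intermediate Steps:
t(W) = √2*√W (t(W) = √(2*W) = √2*√W)
y(p, K) = -142 + K + p (y(p, K) = (K + p) - 142 = -142 + K + p)
t(-106) + y(g, 144) = √2*√(-106) + (-142 + 144 - 62) = √2*(I*√106) - 60 = 2*I*√53 - 60 = -60 + 2*I*√53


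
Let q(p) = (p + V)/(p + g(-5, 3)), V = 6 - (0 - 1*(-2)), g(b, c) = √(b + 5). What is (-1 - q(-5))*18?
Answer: -108/5 ≈ -21.600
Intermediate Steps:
g(b, c) = √(5 + b)
V = 4 (V = 6 - (0 + 2) = 6 - 1*2 = 6 - 2 = 4)
q(p) = (4 + p)/p (q(p) = (p + 4)/(p + √(5 - 5)) = (4 + p)/(p + √0) = (4 + p)/(p + 0) = (4 + p)/p)
(-1 - q(-5))*18 = (-1 - (4 - 5)/(-5))*18 = (-1 - (-1)*(-1)/5)*18 = (-1 - 1*⅕)*18 = (-1 - ⅕)*18 = -6/5*18 = -108/5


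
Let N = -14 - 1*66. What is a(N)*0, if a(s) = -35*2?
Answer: 0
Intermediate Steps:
N = -80 (N = -14 - 66 = -80)
a(s) = -70
a(N)*0 = -70*0 = 0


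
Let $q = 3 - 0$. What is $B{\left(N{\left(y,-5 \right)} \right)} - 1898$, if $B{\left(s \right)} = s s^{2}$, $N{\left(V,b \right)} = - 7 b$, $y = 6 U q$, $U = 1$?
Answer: $40977$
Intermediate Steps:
$q = 3$ ($q = 3 + 0 = 3$)
$y = 18$ ($y = 6 \cdot 1 \cdot 3 = 6 \cdot 3 = 18$)
$B{\left(s \right)} = s^{3}$
$B{\left(N{\left(y,-5 \right)} \right)} - 1898 = \left(\left(-7\right) \left(-5\right)\right)^{3} - 1898 = 35^{3} - 1898 = 42875 - 1898 = 40977$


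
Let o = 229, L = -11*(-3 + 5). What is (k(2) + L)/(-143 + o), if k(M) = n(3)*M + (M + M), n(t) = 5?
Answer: -4/43 ≈ -0.093023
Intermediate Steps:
L = -22 (L = -11*2 = -22)
k(M) = 7*M (k(M) = 5*M + (M + M) = 5*M + 2*M = 7*M)
(k(2) + L)/(-143 + o) = (7*2 - 22)/(-143 + 229) = (14 - 22)/86 = -8*1/86 = -4/43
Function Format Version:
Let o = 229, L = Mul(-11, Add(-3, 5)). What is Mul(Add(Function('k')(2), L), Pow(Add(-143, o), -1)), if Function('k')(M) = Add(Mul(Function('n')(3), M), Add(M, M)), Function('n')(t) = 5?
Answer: Rational(-4, 43) ≈ -0.093023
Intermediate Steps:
L = -22 (L = Mul(-11, 2) = -22)
Function('k')(M) = Mul(7, M) (Function('k')(M) = Add(Mul(5, M), Add(M, M)) = Add(Mul(5, M), Mul(2, M)) = Mul(7, M))
Mul(Add(Function('k')(2), L), Pow(Add(-143, o), -1)) = Mul(Add(Mul(7, 2), -22), Pow(Add(-143, 229), -1)) = Mul(Add(14, -22), Pow(86, -1)) = Mul(-8, Rational(1, 86)) = Rational(-4, 43)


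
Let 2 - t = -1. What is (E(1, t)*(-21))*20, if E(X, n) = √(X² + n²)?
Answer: -420*√10 ≈ -1328.2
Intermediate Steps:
t = 3 (t = 2 - 1*(-1) = 2 + 1 = 3)
(E(1, t)*(-21))*20 = (√(1² + 3²)*(-21))*20 = (√(1 + 9)*(-21))*20 = (√10*(-21))*20 = -21*√10*20 = -420*√10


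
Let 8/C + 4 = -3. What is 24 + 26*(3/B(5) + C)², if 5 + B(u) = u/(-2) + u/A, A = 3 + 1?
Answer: 2832056/30625 ≈ 92.475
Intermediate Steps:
A = 4
C = -8/7 (C = 8/(-4 - 3) = 8/(-7) = 8*(-⅐) = -8/7 ≈ -1.1429)
B(u) = -5 - u/4 (B(u) = -5 + (u/(-2) + u/4) = -5 + (u*(-½) + u*(¼)) = -5 + (-u/2 + u/4) = -5 - u/4)
24 + 26*(3/B(5) + C)² = 24 + 26*(3/(-5 - ¼*5) - 8/7)² = 24 + 26*(3/(-5 - 5/4) - 8/7)² = 24 + 26*(3/(-25/4) - 8/7)² = 24 + 26*(3*(-4/25) - 8/7)² = 24 + 26*(-12/25 - 8/7)² = 24 + 26*(-284/175)² = 24 + 26*(80656/30625) = 24 + 2097056/30625 = 2832056/30625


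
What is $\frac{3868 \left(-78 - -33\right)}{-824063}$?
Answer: $\frac{174060}{824063} \approx 0.21122$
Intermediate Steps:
$\frac{3868 \left(-78 - -33\right)}{-824063} = 3868 \left(-78 + 33\right) \left(- \frac{1}{824063}\right) = 3868 \left(-45\right) \left(- \frac{1}{824063}\right) = \left(-174060\right) \left(- \frac{1}{824063}\right) = \frac{174060}{824063}$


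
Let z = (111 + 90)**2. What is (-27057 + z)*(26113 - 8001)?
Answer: 241686528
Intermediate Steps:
z = 40401 (z = 201**2 = 40401)
(-27057 + z)*(26113 - 8001) = (-27057 + 40401)*(26113 - 8001) = 13344*18112 = 241686528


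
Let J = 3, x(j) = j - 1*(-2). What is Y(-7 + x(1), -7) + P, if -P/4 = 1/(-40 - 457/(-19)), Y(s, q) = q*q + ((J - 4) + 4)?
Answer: 15832/303 ≈ 52.251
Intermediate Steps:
x(j) = 2 + j (x(j) = j + 2 = 2 + j)
Y(s, q) = 3 + q**2 (Y(s, q) = q*q + ((3 - 4) + 4) = q**2 + (-1 + 4) = q**2 + 3 = 3 + q**2)
P = 76/303 (P = -4/(-40 - 457/(-19)) = -4/(-40 - 457*(-1/19)) = -4/(-40 + 457/19) = -4/(-303/19) = -4*(-19/303) = 76/303 ≈ 0.25082)
Y(-7 + x(1), -7) + P = (3 + (-7)**2) + 76/303 = (3 + 49) + 76/303 = 52 + 76/303 = 15832/303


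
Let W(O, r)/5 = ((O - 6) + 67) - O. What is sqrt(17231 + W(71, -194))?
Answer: 8*sqrt(274) ≈ 132.42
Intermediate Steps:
W(O, r) = 305 (W(O, r) = 5*(((O - 6) + 67) - O) = 5*(((-6 + O) + 67) - O) = 5*((61 + O) - O) = 5*61 = 305)
sqrt(17231 + W(71, -194)) = sqrt(17231 + 305) = sqrt(17536) = 8*sqrt(274)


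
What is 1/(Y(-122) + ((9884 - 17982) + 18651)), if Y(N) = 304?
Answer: 1/10857 ≈ 9.2107e-5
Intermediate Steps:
1/(Y(-122) + ((9884 - 17982) + 18651)) = 1/(304 + ((9884 - 17982) + 18651)) = 1/(304 + (-8098 + 18651)) = 1/(304 + 10553) = 1/10857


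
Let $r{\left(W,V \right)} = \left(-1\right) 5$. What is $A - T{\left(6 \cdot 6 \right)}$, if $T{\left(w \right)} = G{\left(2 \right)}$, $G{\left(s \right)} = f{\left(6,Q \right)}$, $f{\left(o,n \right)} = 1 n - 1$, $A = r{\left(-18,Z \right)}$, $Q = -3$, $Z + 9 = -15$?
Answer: $-1$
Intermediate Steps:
$Z = -24$ ($Z = -9 - 15 = -24$)
$r{\left(W,V \right)} = -5$
$A = -5$
$f{\left(o,n \right)} = -1 + n$ ($f{\left(o,n \right)} = n - 1 = -1 + n$)
$G{\left(s \right)} = -4$ ($G{\left(s \right)} = -1 - 3 = -4$)
$T{\left(w \right)} = -4$
$A - T{\left(6 \cdot 6 \right)} = -5 - -4 = -5 + 4 = -1$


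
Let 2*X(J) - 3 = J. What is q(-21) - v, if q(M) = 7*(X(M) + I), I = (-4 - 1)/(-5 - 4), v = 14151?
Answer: -127891/9 ≈ -14210.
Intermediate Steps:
X(J) = 3/2 + J/2
I = 5/9 (I = -5/(-9) = -5*(-⅑) = 5/9 ≈ 0.55556)
q(M) = 259/18 + 7*M/2 (q(M) = 7*((3/2 + M/2) + 5/9) = 7*(37/18 + M/2) = 259/18 + 7*M/2)
q(-21) - v = (259/18 + (7/2)*(-21)) - 1*14151 = (259/18 - 147/2) - 14151 = -532/9 - 14151 = -127891/9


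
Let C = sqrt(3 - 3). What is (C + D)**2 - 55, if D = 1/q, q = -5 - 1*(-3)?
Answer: -219/4 ≈ -54.750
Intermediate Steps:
q = -2 (q = -5 + 3 = -2)
C = 0 (C = sqrt(0) = 0)
D = -1/2 (D = 1/(-2) = -1/2 ≈ -0.50000)
(C + D)**2 - 55 = (0 - 1/2)**2 - 55 = (-1/2)**2 - 55 = 1/4 - 55 = -219/4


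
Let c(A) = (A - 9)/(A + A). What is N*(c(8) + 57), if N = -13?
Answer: -11843/16 ≈ -740.19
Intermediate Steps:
c(A) = (-9 + A)/(2*A) (c(A) = (-9 + A)/((2*A)) = (-9 + A)*(1/(2*A)) = (-9 + A)/(2*A))
N*(c(8) + 57) = -13*((1/2)*(-9 + 8)/8 + 57) = -13*((1/2)*(1/8)*(-1) + 57) = -13*(-1/16 + 57) = -13*911/16 = -11843/16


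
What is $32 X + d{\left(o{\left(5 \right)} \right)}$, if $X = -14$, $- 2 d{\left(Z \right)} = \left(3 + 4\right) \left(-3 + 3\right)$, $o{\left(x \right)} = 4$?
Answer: $-448$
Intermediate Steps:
$d{\left(Z \right)} = 0$ ($d{\left(Z \right)} = - \frac{\left(3 + 4\right) \left(-3 + 3\right)}{2} = - \frac{7 \cdot 0}{2} = \left(- \frac{1}{2}\right) 0 = 0$)
$32 X + d{\left(o{\left(5 \right)} \right)} = 32 \left(-14\right) + 0 = -448 + 0 = -448$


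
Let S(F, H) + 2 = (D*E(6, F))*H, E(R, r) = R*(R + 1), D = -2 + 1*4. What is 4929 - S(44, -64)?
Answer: 10307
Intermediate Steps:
D = 2 (D = -2 + 4 = 2)
E(R, r) = R*(1 + R)
S(F, H) = -2 + 84*H (S(F, H) = -2 + (2*(6*(1 + 6)))*H = -2 + (2*(6*7))*H = -2 + (2*42)*H = -2 + 84*H)
4929 - S(44, -64) = 4929 - (-2 + 84*(-64)) = 4929 - (-2 - 5376) = 4929 - 1*(-5378) = 4929 + 5378 = 10307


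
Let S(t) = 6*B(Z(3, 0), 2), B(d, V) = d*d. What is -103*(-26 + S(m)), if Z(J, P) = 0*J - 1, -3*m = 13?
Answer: 2060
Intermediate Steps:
m = -13/3 (m = -1/3*13 = -13/3 ≈ -4.3333)
Z(J, P) = -1 (Z(J, P) = 0 - 1 = -1)
B(d, V) = d**2
S(t) = 6 (S(t) = 6*(-1)**2 = 6*1 = 6)
-103*(-26 + S(m)) = -103*(-26 + 6) = -103*(-20) = 2060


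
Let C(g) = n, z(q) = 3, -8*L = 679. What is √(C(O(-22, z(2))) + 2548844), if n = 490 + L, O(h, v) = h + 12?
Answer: 37*√29794/4 ≈ 1596.6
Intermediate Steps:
L = -679/8 (L = -⅛*679 = -679/8 ≈ -84.875)
O(h, v) = 12 + h
n = 3241/8 (n = 490 - 679/8 = 3241/8 ≈ 405.13)
C(g) = 3241/8
√(C(O(-22, z(2))) + 2548844) = √(3241/8 + 2548844) = √(20393993/8) = 37*√29794/4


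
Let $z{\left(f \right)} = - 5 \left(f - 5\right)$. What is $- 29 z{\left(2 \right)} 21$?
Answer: $-9135$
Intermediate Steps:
$z{\left(f \right)} = 25 - 5 f$ ($z{\left(f \right)} = - 5 \left(f - 5\right) = - 5 \left(-5 + f\right) = 25 - 5 f$)
$- 29 z{\left(2 \right)} 21 = - 29 \left(25 - 10\right) 21 = \left(-29\right) 15 \cdot 21 = \left(-435\right) 21 = -9135$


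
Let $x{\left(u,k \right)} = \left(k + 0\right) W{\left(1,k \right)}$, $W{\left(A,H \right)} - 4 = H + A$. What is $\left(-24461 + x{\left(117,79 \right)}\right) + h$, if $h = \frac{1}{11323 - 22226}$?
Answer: $- \frac{194345976}{10903} \approx -17825.0$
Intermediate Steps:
$W{\left(A,H \right)} = 4 + A + H$ ($W{\left(A,H \right)} = 4 + \left(H + A\right) = 4 + \left(A + H\right) = 4 + A + H$)
$x{\left(u,k \right)} = k \left(5 + k\right)$ ($x{\left(u,k \right)} = \left(k + 0\right) \left(4 + 1 + k\right) = k \left(5 + k\right)$)
$h = - \frac{1}{10903}$ ($h = \frac{1}{-10903} = - \frac{1}{10903} \approx -9.1718 \cdot 10^{-5}$)
$\left(-24461 + x{\left(117,79 \right)}\right) + h = \left(-24461 + 79 \left(5 + 79\right)\right) - \frac{1}{10903} = \left(-24461 + 79 \cdot 84\right) - \frac{1}{10903} = \left(-24461 + 6636\right) - \frac{1}{10903} = -17825 - \frac{1}{10903} = - \frac{194345976}{10903}$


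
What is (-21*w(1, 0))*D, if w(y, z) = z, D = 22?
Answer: 0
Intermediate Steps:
(-21*w(1, 0))*D = -21*0*22 = 0*22 = 0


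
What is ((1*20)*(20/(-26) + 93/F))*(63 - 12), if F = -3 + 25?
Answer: 504390/143 ≈ 3527.2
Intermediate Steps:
F = 22
((1*20)*(20/(-26) + 93/F))*(63 - 12) = ((1*20)*(20/(-26) + 93/22))*(63 - 12) = (20*(20*(-1/26) + 93*(1/22)))*51 = (20*(-10/13 + 93/22))*51 = (20*(989/286))*51 = (9890/143)*51 = 504390/143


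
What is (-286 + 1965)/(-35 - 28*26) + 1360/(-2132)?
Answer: -1154327/406679 ≈ -2.8384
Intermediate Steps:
(-286 + 1965)/(-35 - 28*26) + 1360/(-2132) = 1679/(-35 - 728) + 1360*(-1/2132) = 1679/(-763) - 340/533 = 1679*(-1/763) - 340/533 = -1679/763 - 340/533 = -1154327/406679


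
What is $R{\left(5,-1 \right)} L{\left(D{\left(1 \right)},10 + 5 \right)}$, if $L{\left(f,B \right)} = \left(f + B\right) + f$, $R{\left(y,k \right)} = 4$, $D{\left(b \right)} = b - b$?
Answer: $60$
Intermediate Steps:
$D{\left(b \right)} = 0$
$L{\left(f,B \right)} = B + 2 f$ ($L{\left(f,B \right)} = \left(B + f\right) + f = B + 2 f$)
$R{\left(5,-1 \right)} L{\left(D{\left(1 \right)},10 + 5 \right)} = 4 \left(\left(10 + 5\right) + 2 \cdot 0\right) = 4 \left(15 + 0\right) = 4 \cdot 15 = 60$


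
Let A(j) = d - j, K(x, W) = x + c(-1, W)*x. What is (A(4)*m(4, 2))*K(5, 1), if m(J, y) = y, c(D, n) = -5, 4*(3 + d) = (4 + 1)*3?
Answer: 130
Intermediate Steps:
d = 3/4 (d = -3 + ((4 + 1)*3)/4 = -3 + (5*3)/4 = -3 + (1/4)*15 = -3 + 15/4 = 3/4 ≈ 0.75000)
K(x, W) = -4*x (K(x, W) = x - 5*x = -4*x)
A(j) = 3/4 - j
(A(4)*m(4, 2))*K(5, 1) = ((3/4 - 1*4)*2)*(-4*5) = ((3/4 - 4)*2)*(-20) = -13/4*2*(-20) = -13/2*(-20) = 130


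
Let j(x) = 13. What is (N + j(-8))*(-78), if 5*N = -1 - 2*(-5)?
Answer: -5772/5 ≈ -1154.4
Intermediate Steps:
N = 9/5 (N = (-1 - 2*(-5))/5 = (-1 + 10)/5 = (1/5)*9 = 9/5 ≈ 1.8000)
(N + j(-8))*(-78) = (9/5 + 13)*(-78) = (74/5)*(-78) = -5772/5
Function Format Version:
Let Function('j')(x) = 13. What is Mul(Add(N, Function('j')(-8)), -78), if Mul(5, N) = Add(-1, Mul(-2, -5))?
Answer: Rational(-5772, 5) ≈ -1154.4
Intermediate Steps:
N = Rational(9, 5) (N = Mul(Rational(1, 5), Add(-1, Mul(-2, -5))) = Mul(Rational(1, 5), Add(-1, 10)) = Mul(Rational(1, 5), 9) = Rational(9, 5) ≈ 1.8000)
Mul(Add(N, Function('j')(-8)), -78) = Mul(Add(Rational(9, 5), 13), -78) = Mul(Rational(74, 5), -78) = Rational(-5772, 5)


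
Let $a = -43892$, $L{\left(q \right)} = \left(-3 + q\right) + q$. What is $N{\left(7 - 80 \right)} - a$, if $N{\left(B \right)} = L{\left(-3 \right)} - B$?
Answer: $43956$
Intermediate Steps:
$L{\left(q \right)} = -3 + 2 q$
$N{\left(B \right)} = -9 - B$ ($N{\left(B \right)} = \left(-3 + 2 \left(-3\right)\right) - B = \left(-3 - 6\right) - B = -9 - B$)
$N{\left(7 - 80 \right)} - a = \left(-9 - \left(7 - 80\right)\right) - -43892 = \left(-9 - -73\right) + 43892 = \left(-9 + 73\right) + 43892 = 64 + 43892 = 43956$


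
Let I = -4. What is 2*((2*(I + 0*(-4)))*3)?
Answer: -48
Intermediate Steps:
2*((2*(I + 0*(-4)))*3) = 2*((2*(-4 + 0*(-4)))*3) = 2*((2*(-4 + 0))*3) = 2*((2*(-4))*3) = 2*(-8*3) = 2*(-24) = -48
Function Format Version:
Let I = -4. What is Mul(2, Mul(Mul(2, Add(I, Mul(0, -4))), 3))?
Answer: -48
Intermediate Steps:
Mul(2, Mul(Mul(2, Add(I, Mul(0, -4))), 3)) = Mul(2, Mul(Mul(2, Add(-4, Mul(0, -4))), 3)) = Mul(2, Mul(Mul(2, Add(-4, 0)), 3)) = Mul(2, Mul(Mul(2, -4), 3)) = Mul(2, Mul(-8, 3)) = Mul(2, -24) = -48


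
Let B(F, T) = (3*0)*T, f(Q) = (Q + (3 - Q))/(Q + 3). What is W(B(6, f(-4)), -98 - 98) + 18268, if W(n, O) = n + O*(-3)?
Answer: 18856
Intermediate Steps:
f(Q) = 3/(3 + Q)
B(F, T) = 0 (B(F, T) = 0*T = 0)
W(n, O) = n - 3*O
W(B(6, f(-4)), -98 - 98) + 18268 = (0 - 3*(-98 - 98)) + 18268 = (0 - 3*(-196)) + 18268 = (0 + 588) + 18268 = 588 + 18268 = 18856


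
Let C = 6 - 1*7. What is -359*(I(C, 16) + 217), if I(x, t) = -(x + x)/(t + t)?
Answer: -1246807/16 ≈ -77926.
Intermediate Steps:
C = -1 (C = 6 - 7 = -1)
I(x, t) = -x/t (I(x, t) = -2*x/(2*t) = -2*x*1/(2*t) = -x/t)
-359*(I(C, 16) + 217) = -359*(-1*(-1)/16 + 217) = -359*(-1*(-1)*1/16 + 217) = -359*(1/16 + 217) = -359*3473/16 = -1246807/16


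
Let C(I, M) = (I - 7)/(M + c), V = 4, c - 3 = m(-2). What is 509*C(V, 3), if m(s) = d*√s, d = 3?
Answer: -509/3 + 509*I*√2/6 ≈ -169.67 + 119.97*I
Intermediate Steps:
m(s) = 3*√s
c = 3 + 3*I*√2 (c = 3 + 3*√(-2) = 3 + 3*(I*√2) = 3 + 3*I*√2 ≈ 3.0 + 4.2426*I)
C(I, M) = (-7 + I)/(3 + M + 3*I*√2) (C(I, M) = (I - 7)/(M + (3 + 3*I*√2)) = (-7 + I)/(3 + M + 3*I*√2))
509*C(V, 3) = 509*((-7 + 4)/(3 + 3 + 3*I*√2)) = 509*(-3/(6 + 3*I*√2)) = -1527/(6 + 3*I*√2)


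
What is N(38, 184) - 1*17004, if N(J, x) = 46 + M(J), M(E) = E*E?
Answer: -15514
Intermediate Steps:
M(E) = E**2
N(J, x) = 46 + J**2
N(38, 184) - 1*17004 = (46 + 38**2) - 1*17004 = (46 + 1444) - 17004 = 1490 - 17004 = -15514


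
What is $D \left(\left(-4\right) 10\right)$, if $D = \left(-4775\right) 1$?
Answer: $191000$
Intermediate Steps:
$D = -4775$
$D \left(\left(-4\right) 10\right) = - 4775 \left(\left(-4\right) 10\right) = \left(-4775\right) \left(-40\right) = 191000$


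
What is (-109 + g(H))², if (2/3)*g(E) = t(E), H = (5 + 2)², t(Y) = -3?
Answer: 51529/4 ≈ 12882.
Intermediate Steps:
H = 49 (H = 7² = 49)
g(E) = -9/2 (g(E) = (3/2)*(-3) = -9/2)
(-109 + g(H))² = (-109 - 9/2)² = (-227/2)² = 51529/4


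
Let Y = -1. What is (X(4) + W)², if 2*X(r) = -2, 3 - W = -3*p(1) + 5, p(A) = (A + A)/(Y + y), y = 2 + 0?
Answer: 9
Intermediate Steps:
y = 2
p(A) = 2*A (p(A) = (A + A)/(-1 + 2) = (2*A)/1 = (2*A)*1 = 2*A)
W = 4 (W = 3 - (-6 + 5) = 3 - 1*(-1) = 3 + 1 = 4)
X(r) = -1 (X(r) = (½)*(-2) = -1)
(X(4) + W)² = (-1 + 4)² = 3² = 9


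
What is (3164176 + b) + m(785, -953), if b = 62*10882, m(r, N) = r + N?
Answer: 3838692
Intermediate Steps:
m(r, N) = N + r
b = 674684
(3164176 + b) + m(785, -953) = (3164176 + 674684) + (-953 + 785) = 3838860 - 168 = 3838692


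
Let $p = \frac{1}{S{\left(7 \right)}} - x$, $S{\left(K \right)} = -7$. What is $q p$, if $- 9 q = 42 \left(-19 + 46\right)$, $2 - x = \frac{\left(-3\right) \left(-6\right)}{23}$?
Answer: $\frac{3942}{23} \approx 171.39$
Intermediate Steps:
$x = \frac{28}{23}$ ($x = 2 - \frac{\left(-3\right) \left(-6\right)}{23} = 2 - 18 \cdot \frac{1}{23} = 2 - \frac{18}{23} = \frac{28}{23} \approx 1.2174$)
$q = -126$ ($q = - \frac{42 \left(-19 + 46\right)}{9} = - \frac{42 \cdot 27}{9} = \left(- \frac{1}{9}\right) 1134 = -126$)
$p = - \frac{219}{161}$ ($p = \frac{1}{-7} - \frac{28}{23} = - \frac{1}{7} - \frac{28}{23} = - \frac{219}{161} \approx -1.3602$)
$q p = \left(-126\right) \left(- \frac{219}{161}\right) = \frac{3942}{23}$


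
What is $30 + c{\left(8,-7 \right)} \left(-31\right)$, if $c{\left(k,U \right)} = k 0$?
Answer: $30$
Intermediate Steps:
$c{\left(k,U \right)} = 0$
$30 + c{\left(8,-7 \right)} \left(-31\right) = 30 + 0 \left(-31\right) = 30 + 0 = 30$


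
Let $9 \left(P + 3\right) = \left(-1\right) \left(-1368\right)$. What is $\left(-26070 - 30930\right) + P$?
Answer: $-56851$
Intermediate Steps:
$P = 149$ ($P = -3 + \frac{\left(-1\right) \left(-1368\right)}{9} = -3 + \frac{1}{9} \cdot 1368 = -3 + 152 = 149$)
$\left(-26070 - 30930\right) + P = \left(-26070 - 30930\right) + 149 = -57000 + 149 = -56851$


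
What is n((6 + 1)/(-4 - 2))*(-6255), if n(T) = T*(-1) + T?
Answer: 0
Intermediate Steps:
n(T) = 0 (n(T) = -T + T = 0)
n((6 + 1)/(-4 - 2))*(-6255) = 0*(-6255) = 0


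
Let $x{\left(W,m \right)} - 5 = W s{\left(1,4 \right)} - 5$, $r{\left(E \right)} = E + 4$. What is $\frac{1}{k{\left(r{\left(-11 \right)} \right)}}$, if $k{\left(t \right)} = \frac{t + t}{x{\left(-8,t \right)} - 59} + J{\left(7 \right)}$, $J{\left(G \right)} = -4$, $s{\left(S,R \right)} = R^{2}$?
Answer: $- \frac{187}{734} \approx -0.25477$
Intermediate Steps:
$r{\left(E \right)} = 4 + E$
$x{\left(W,m \right)} = 16 W$ ($x{\left(W,m \right)} = 5 + \left(W 4^{2} - 5\right) = 5 + \left(W 16 - 5\right) = 5 + \left(16 W - 5\right) = 5 + \left(-5 + 16 W\right) = 16 W$)
$k{\left(t \right)} = -4 - \frac{2 t}{187}$ ($k{\left(t \right)} = \frac{t + t}{16 \left(-8\right) - 59} - 4 = \frac{2 t}{-128 - 59} - 4 = \frac{2 t}{-187} - 4 = 2 t \left(- \frac{1}{187}\right) - 4 = - \frac{2 t}{187} - 4 = -4 - \frac{2 t}{187}$)
$\frac{1}{k{\left(r{\left(-11 \right)} \right)}} = \frac{1}{-4 - \frac{2 \left(4 - 11\right)}{187}} = \frac{1}{-4 - - \frac{14}{187}} = \frac{1}{-4 + \frac{14}{187}} = \frac{1}{- \frac{734}{187}} = - \frac{187}{734}$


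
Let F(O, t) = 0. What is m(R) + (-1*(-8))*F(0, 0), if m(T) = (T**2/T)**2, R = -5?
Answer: 25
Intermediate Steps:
m(T) = T**2
m(R) + (-1*(-8))*F(0, 0) = (-5)**2 - 1*(-8)*0 = 25 + 8*0 = 25 + 0 = 25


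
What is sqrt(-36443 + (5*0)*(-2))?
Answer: I*sqrt(36443) ≈ 190.9*I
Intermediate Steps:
sqrt(-36443 + (5*0)*(-2)) = sqrt(-36443 + 0*(-2)) = sqrt(-36443 + 0) = sqrt(-36443) = I*sqrt(36443)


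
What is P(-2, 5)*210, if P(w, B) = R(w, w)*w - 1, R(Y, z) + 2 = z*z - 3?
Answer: 210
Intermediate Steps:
R(Y, z) = -5 + z² (R(Y, z) = -2 + (z*z - 3) = -2 + (z² - 3) = -2 + (-3 + z²) = -5 + z²)
P(w, B) = -1 + w*(-5 + w²) (P(w, B) = (-5 + w²)*w - 1 = w*(-5 + w²) - 1 = -1 + w*(-5 + w²))
P(-2, 5)*210 = (-1 - 2*(-5 + (-2)²))*210 = (-1 - 2*(-5 + 4))*210 = (-1 - 2*(-1))*210 = (-1 + 2)*210 = 1*210 = 210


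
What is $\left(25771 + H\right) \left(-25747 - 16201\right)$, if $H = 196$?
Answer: $-1089263716$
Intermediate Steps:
$\left(25771 + H\right) \left(-25747 - 16201\right) = \left(25771 + 196\right) \left(-25747 - 16201\right) = 25967 \left(-41948\right) = -1089263716$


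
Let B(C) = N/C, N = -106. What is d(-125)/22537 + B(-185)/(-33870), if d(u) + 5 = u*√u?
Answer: -16859336/70607857575 - 625*I*√5/22537 ≈ -0.00023877 - 0.062011*I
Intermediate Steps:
B(C) = -106/C
d(u) = -5 + u^(3/2) (d(u) = -5 + u*√u = -5 + u^(3/2))
d(-125)/22537 + B(-185)/(-33870) = (-5 + (-125)^(3/2))/22537 - 106/(-185)/(-33870) = (-5 - 625*I*√5)*(1/22537) - 106*(-1/185)*(-1/33870) = (-5/22537 - 625*I*√5/22537) + (106/185)*(-1/33870) = (-5/22537 - 625*I*√5/22537) - 53/3132975 = -16859336/70607857575 - 625*I*√5/22537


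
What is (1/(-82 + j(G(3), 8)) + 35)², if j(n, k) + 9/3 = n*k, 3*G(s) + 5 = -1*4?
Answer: 14546596/11881 ≈ 1224.4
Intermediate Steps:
G(s) = -3 (G(s) = -5/3 + (-1*4)/3 = -5/3 + (⅓)*(-4) = -5/3 - 4/3 = -3)
j(n, k) = -3 + k*n (j(n, k) = -3 + n*k = -3 + k*n)
(1/(-82 + j(G(3), 8)) + 35)² = (1/(-82 + (-3 + 8*(-3))) + 35)² = (1/(-82 + (-3 - 24)) + 35)² = (1/(-82 - 27) + 35)² = (1/(-109) + 35)² = (-1/109 + 35)² = (3814/109)² = 14546596/11881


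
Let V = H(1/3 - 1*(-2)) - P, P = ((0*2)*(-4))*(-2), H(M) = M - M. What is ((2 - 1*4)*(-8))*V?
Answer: 0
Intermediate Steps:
H(M) = 0
P = 0 (P = (0*(-4))*(-2) = 0*(-2) = 0)
V = 0 (V = 0 - 1*0 = 0 + 0 = 0)
((2 - 1*4)*(-8))*V = ((2 - 1*4)*(-8))*0 = ((2 - 4)*(-8))*0 = -2*(-8)*0 = 16*0 = 0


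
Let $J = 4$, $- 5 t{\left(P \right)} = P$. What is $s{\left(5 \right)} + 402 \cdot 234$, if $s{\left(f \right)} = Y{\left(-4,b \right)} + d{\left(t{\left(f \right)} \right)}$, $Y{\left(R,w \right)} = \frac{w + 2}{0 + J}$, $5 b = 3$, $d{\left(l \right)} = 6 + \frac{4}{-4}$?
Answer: $\frac{1881473}{20} \approx 94074.0$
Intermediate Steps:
$t{\left(P \right)} = - \frac{P}{5}$
$d{\left(l \right)} = 5$ ($d{\left(l \right)} = 6 + 4 \left(- \frac{1}{4}\right) = 6 - 1 = 5$)
$b = \frac{3}{5}$ ($b = \frac{1}{5} \cdot 3 = \frac{3}{5} \approx 0.6$)
$Y{\left(R,w \right)} = \frac{1}{2} + \frac{w}{4}$ ($Y{\left(R,w \right)} = \frac{w + 2}{0 + 4} = \frac{2 + w}{4} = \left(2 + w\right) \frac{1}{4} = \frac{1}{2} + \frac{w}{4}$)
$s{\left(f \right)} = \frac{113}{20}$ ($s{\left(f \right)} = \left(\frac{1}{2} + \frac{1}{4} \cdot \frac{3}{5}\right) + 5 = \left(\frac{1}{2} + \frac{3}{20}\right) + 5 = \frac{13}{20} + 5 = \frac{113}{20}$)
$s{\left(5 \right)} + 402 \cdot 234 = \frac{113}{20} + 402 \cdot 234 = \frac{113}{20} + 94068 = \frac{1881473}{20}$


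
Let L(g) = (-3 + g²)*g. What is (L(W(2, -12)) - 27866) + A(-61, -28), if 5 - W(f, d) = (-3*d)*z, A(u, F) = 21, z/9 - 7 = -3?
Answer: -2151709143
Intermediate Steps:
z = 36 (z = 63 + 9*(-3) = 63 - 27 = 36)
W(f, d) = 5 + 108*d (W(f, d) = 5 - (-3*d)*36 = 5 - (-108)*d = 5 + 108*d)
L(g) = g*(-3 + g²)
(L(W(2, -12)) - 27866) + A(-61, -28) = ((5 + 108*(-12))*(-3 + (5 + 108*(-12))²) - 27866) + 21 = ((5 - 1296)*(-3 + (5 - 1296)²) - 27866) + 21 = (-1291*(-3 + (-1291)²) - 27866) + 21 = (-1291*(-3 + 1666681) - 27866) + 21 = (-1291*1666678 - 27866) + 21 = (-2151681298 - 27866) + 21 = -2151709164 + 21 = -2151709143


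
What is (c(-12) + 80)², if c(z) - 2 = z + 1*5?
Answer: 5625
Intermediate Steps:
c(z) = 7 + z (c(z) = 2 + (z + 1*5) = 2 + (z + 5) = 2 + (5 + z) = 7 + z)
(c(-12) + 80)² = ((7 - 12) + 80)² = (-5 + 80)² = 75² = 5625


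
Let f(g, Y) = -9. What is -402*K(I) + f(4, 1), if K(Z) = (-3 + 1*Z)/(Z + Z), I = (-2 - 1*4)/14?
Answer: -1617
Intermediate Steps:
I = -3/7 (I = (-2 - 4)*(1/14) = -6*1/14 = -3/7 ≈ -0.42857)
K(Z) = (-3 + Z)/(2*Z) (K(Z) = (-3 + Z)/((2*Z)) = (-3 + Z)*(1/(2*Z)) = (-3 + Z)/(2*Z))
-402*K(I) + f(4, 1) = -201*(-3 - 3/7)/(-3/7) - 9 = -201*(-7)*(-24)/(3*7) - 9 = -402*4 - 9 = -1608 - 9 = -1617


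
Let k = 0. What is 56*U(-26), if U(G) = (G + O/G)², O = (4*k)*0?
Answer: 37856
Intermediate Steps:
O = 0 (O = (4*0)*0 = 0*0 = 0)
U(G) = G² (U(G) = (G + 0/G)² = (G + 0)² = G²)
56*U(-26) = 56*(-26)² = 56*676 = 37856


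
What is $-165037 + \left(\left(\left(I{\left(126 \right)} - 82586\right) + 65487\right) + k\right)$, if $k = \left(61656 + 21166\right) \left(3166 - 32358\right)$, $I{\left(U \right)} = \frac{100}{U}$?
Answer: $- \frac{152329083430}{63} \approx -2.4179 \cdot 10^{9}$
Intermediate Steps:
$k = -2417739824$ ($k = 82822 \left(-29192\right) = -2417739824$)
$-165037 + \left(\left(\left(I{\left(126 \right)} - 82586\right) + 65487\right) + k\right) = -165037 + \left(\left(\left(\frac{100}{126} - 82586\right) + 65487\right) - 2417739824\right) = -165037 + \left(\left(\left(100 \cdot \frac{1}{126} - 82586\right) + 65487\right) - 2417739824\right) = -165037 + \left(\left(\left(\frac{50}{63} - 82586\right) + 65487\right) - 2417739824\right) = -165037 + \left(\left(- \frac{5202868}{63} + 65487\right) - 2417739824\right) = -165037 - \frac{152318686099}{63} = - \frac{152329083430}{63}$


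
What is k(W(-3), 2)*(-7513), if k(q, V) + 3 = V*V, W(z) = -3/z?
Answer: -7513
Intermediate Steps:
k(q, V) = -3 + V**2 (k(q, V) = -3 + V*V = -3 + V**2)
k(W(-3), 2)*(-7513) = (-3 + 2**2)*(-7513) = (-3 + 4)*(-7513) = 1*(-7513) = -7513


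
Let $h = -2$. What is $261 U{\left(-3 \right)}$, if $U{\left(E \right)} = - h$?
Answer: $522$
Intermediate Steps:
$U{\left(E \right)} = 2$ ($U{\left(E \right)} = \left(-1\right) \left(-2\right) = 2$)
$261 U{\left(-3 \right)} = 261 \cdot 2 = 522$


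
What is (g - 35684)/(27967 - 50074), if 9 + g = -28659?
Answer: 64352/22107 ≈ 2.9109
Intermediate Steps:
g = -28668 (g = -9 - 28659 = -28668)
(g - 35684)/(27967 - 50074) = (-28668 - 35684)/(27967 - 50074) = -64352/(-22107) = -64352*(-1/22107) = 64352/22107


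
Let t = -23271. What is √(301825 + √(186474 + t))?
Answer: √(301825 + √163203) ≈ 549.75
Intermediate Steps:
√(301825 + √(186474 + t)) = √(301825 + √(186474 - 23271)) = √(301825 + √163203)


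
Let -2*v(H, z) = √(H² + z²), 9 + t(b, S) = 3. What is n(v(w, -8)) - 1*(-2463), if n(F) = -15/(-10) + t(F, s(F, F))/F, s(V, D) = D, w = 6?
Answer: 24657/10 ≈ 2465.7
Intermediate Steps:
t(b, S) = -6 (t(b, S) = -9 + 3 = -6)
v(H, z) = -√(H² + z²)/2
n(F) = 3/2 - 6/F (n(F) = -15/(-10) - 6/F = -15*(-⅒) - 6/F = 3/2 - 6/F)
n(v(w, -8)) - 1*(-2463) = (3/2 - 6*(-2/√(6² + (-8)²))) - 1*(-2463) = (3/2 - 6*(-2/√(36 + 64))) + 2463 = (3/2 - 6/((-√100/2))) + 2463 = (3/2 - 6/((-½*10))) + 2463 = (3/2 - 6/(-5)) + 2463 = (3/2 - 6*(-⅕)) + 2463 = (3/2 + 6/5) + 2463 = 27/10 + 2463 = 24657/10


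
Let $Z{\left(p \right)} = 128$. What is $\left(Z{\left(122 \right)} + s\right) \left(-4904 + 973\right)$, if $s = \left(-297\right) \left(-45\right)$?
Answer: $-53040983$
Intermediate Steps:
$s = 13365$
$\left(Z{\left(122 \right)} + s\right) \left(-4904 + 973\right) = \left(128 + 13365\right) \left(-4904 + 973\right) = 13493 \left(-3931\right) = -53040983$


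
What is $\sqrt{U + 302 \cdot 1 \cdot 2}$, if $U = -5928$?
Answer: $22 i \sqrt{11} \approx 72.966 i$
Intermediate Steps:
$\sqrt{U + 302 \cdot 1 \cdot 2} = \sqrt{-5928 + 302 \cdot 1 \cdot 2} = \sqrt{-5928 + 302 \cdot 2} = \sqrt{-5928 + 604} = \sqrt{-5324} = 22 i \sqrt{11}$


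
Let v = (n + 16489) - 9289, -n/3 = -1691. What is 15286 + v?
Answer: 27559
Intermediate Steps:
n = 5073 (n = -3*(-1691) = 5073)
v = 12273 (v = (5073 + 16489) - 9289 = 21562 - 9289 = 12273)
15286 + v = 15286 + 12273 = 27559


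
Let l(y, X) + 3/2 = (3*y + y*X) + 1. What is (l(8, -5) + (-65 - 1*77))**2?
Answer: 100489/4 ≈ 25122.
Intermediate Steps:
l(y, X) = -1/2 + 3*y + X*y (l(y, X) = -3/2 + ((3*y + y*X) + 1) = -3/2 + ((3*y + X*y) + 1) = -3/2 + (1 + 3*y + X*y) = -1/2 + 3*y + X*y)
(l(8, -5) + (-65 - 1*77))**2 = ((-1/2 + 3*8 - 5*8) + (-65 - 1*77))**2 = ((-1/2 + 24 - 40) + (-65 - 77))**2 = (-33/2 - 142)**2 = (-317/2)**2 = 100489/4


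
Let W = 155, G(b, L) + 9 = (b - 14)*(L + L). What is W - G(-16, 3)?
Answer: 344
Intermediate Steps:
G(b, L) = -9 + 2*L*(-14 + b) (G(b, L) = -9 + (b - 14)*(L + L) = -9 + (-14 + b)*(2*L) = -9 + 2*L*(-14 + b))
W - G(-16, 3) = 155 - (-9 - 28*3 + 2*3*(-16)) = 155 - (-9 - 84 - 96) = 155 - 1*(-189) = 155 + 189 = 344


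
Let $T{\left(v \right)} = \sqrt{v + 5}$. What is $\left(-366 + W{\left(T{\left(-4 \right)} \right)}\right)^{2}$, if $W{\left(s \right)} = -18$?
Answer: $147456$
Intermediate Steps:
$T{\left(v \right)} = \sqrt{5 + v}$
$\left(-366 + W{\left(T{\left(-4 \right)} \right)}\right)^{2} = \left(-366 - 18\right)^{2} = \left(-384\right)^{2} = 147456$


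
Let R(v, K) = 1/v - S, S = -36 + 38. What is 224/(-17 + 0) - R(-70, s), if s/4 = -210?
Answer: -13283/1190 ≈ -11.162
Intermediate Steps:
s = -840 (s = 4*(-210) = -840)
S = 2
R(v, K) = -2 + 1/v (R(v, K) = 1/v - 1*2 = 1/v - 2 = -2 + 1/v)
224/(-17 + 0) - R(-70, s) = 224/(-17 + 0) - (-2 + 1/(-70)) = 224/(-17) - (-2 - 1/70) = -1/17*224 - 1*(-141/70) = -224/17 + 141/70 = -13283/1190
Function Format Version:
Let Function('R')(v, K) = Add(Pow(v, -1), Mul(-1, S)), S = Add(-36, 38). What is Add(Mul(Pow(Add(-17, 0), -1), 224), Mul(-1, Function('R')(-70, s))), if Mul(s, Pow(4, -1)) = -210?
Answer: Rational(-13283, 1190) ≈ -11.162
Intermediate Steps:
s = -840 (s = Mul(4, -210) = -840)
S = 2
Function('R')(v, K) = Add(-2, Pow(v, -1)) (Function('R')(v, K) = Add(Pow(v, -1), Mul(-1, 2)) = Add(Pow(v, -1), -2) = Add(-2, Pow(v, -1)))
Add(Mul(Pow(Add(-17, 0), -1), 224), Mul(-1, Function('R')(-70, s))) = Add(Mul(Pow(Add(-17, 0), -1), 224), Mul(-1, Add(-2, Pow(-70, -1)))) = Add(Mul(Pow(-17, -1), 224), Mul(-1, Add(-2, Rational(-1, 70)))) = Add(Mul(Rational(-1, 17), 224), Mul(-1, Rational(-141, 70))) = Add(Rational(-224, 17), Rational(141, 70)) = Rational(-13283, 1190)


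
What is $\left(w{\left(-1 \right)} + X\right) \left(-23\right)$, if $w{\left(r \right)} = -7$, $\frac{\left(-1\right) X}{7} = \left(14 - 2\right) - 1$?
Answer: $1932$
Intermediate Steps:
$X = -77$ ($X = - 7 \left(\left(14 - 2\right) - 1\right) = - 7 \left(12 - 1\right) = \left(-7\right) 11 = -77$)
$\left(w{\left(-1 \right)} + X\right) \left(-23\right) = \left(-7 - 77\right) \left(-23\right) = \left(-84\right) \left(-23\right) = 1932$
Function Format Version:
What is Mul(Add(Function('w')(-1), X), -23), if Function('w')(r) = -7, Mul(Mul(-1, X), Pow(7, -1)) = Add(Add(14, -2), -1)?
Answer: 1932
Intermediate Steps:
X = -77 (X = Mul(-7, Add(Add(14, -2), -1)) = Mul(-7, Add(12, -1)) = Mul(-7, 11) = -77)
Mul(Add(Function('w')(-1), X), -23) = Mul(Add(-7, -77), -23) = Mul(-84, -23) = 1932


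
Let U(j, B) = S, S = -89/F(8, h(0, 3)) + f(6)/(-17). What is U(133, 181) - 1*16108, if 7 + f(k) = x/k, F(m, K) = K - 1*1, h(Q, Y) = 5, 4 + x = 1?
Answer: -1096827/68 ≈ -16130.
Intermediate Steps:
x = -3 (x = -4 + 1 = -3)
F(m, K) = -1 + K (F(m, K) = K - 1 = -1 + K)
f(k) = -7 - 3/k
S = -1483/68 (S = -89/(-1 + 5) + (-7 - 3/6)/(-17) = -89/4 + (-7 - 3*⅙)*(-1/17) = -89*¼ + (-7 - ½)*(-1/17) = -89/4 - 15/2*(-1/17) = -89/4 + 15/34 = -1483/68 ≈ -21.809)
U(j, B) = -1483/68
U(133, 181) - 1*16108 = -1483/68 - 1*16108 = -1483/68 - 16108 = -1096827/68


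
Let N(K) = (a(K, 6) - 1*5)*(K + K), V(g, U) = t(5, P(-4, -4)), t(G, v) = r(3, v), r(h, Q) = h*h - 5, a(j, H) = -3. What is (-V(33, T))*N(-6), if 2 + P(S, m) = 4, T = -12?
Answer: -384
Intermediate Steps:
r(h, Q) = -5 + h**2 (r(h, Q) = h**2 - 5 = -5 + h**2)
P(S, m) = 2 (P(S, m) = -2 + 4 = 2)
t(G, v) = 4 (t(G, v) = -5 + 3**2 = -5 + 9 = 4)
V(g, U) = 4
N(K) = -16*K (N(K) = (-3 - 1*5)*(K + K) = (-3 - 5)*(2*K) = -16*K)
(-V(33, T))*N(-6) = (-1*4)*(-16*(-6)) = -4*96 = -384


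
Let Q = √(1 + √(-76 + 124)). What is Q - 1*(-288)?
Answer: 288 + √(1 + 4*√3) ≈ 290.82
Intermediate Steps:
Q = √(1 + 4*√3) (Q = √(1 + √48) = √(1 + 4*√3) ≈ 2.8157)
Q - 1*(-288) = √(1 + 4*√3) - 1*(-288) = √(1 + 4*√3) + 288 = 288 + √(1 + 4*√3)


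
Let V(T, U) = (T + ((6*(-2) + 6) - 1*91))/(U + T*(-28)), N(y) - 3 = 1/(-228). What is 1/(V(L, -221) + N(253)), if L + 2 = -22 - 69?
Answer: 543324/1584269 ≈ 0.34295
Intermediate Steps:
N(y) = 683/228 (N(y) = 3 + 1/(-228) = 3 - 1/228 = 683/228)
L = -93 (L = -2 + (-22 - 69) = -2 - 91 = -93)
V(T, U) = (-97 + T)/(U - 28*T) (V(T, U) = (T + ((-12 + 6) - 91))/(U - 28*T) = (T + (-6 - 91))/(U - 28*T) = (T - 97)/(U - 28*T) = (-97 + T)/(U - 28*T))
1/(V(L, -221) + N(253)) = 1/((97 - 1*(-93))/(-1*(-221) + 28*(-93)) + 683/228) = 1/((97 + 93)/(221 - 2604) + 683/228) = 1/(190/(-2383) + 683/228) = 1/(-1/2383*190 + 683/228) = 1/(-190/2383 + 683/228) = 1/(1584269/543324) = 543324/1584269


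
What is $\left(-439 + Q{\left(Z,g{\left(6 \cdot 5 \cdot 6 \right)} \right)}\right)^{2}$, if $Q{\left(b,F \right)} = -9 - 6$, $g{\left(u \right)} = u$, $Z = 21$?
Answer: $206116$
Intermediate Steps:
$Q{\left(b,F \right)} = -15$ ($Q{\left(b,F \right)} = -9 - 6 = -15$)
$\left(-439 + Q{\left(Z,g{\left(6 \cdot 5 \cdot 6 \right)} \right)}\right)^{2} = \left(-439 - 15\right)^{2} = \left(-454\right)^{2} = 206116$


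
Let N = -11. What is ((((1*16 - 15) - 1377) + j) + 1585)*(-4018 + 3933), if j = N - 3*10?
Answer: -14280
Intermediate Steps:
j = -41 (j = -11 - 3*10 = -11 - 30 = -41)
((((1*16 - 15) - 1377) + j) + 1585)*(-4018 + 3933) = ((((1*16 - 15) - 1377) - 41) + 1585)*(-4018 + 3933) = ((((16 - 15) - 1377) - 41) + 1585)*(-85) = (((1 - 1377) - 41) + 1585)*(-85) = ((-1376 - 41) + 1585)*(-85) = (-1417 + 1585)*(-85) = 168*(-85) = -14280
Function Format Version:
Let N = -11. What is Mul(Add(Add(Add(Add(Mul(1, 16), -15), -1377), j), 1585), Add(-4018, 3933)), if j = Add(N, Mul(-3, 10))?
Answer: -14280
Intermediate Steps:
j = -41 (j = Add(-11, Mul(-3, 10)) = Add(-11, -30) = -41)
Mul(Add(Add(Add(Add(Mul(1, 16), -15), -1377), j), 1585), Add(-4018, 3933)) = Mul(Add(Add(Add(Add(Mul(1, 16), -15), -1377), -41), 1585), Add(-4018, 3933)) = Mul(Add(Add(Add(Add(16, -15), -1377), -41), 1585), -85) = Mul(Add(Add(Add(1, -1377), -41), 1585), -85) = Mul(Add(Add(-1376, -41), 1585), -85) = Mul(Add(-1417, 1585), -85) = Mul(168, -85) = -14280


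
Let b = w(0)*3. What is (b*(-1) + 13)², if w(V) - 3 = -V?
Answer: 16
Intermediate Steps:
w(V) = 3 - V
b = 9 (b = (3 - 1*0)*3 = (3 + 0)*3 = 3*3 = 9)
(b*(-1) + 13)² = (9*(-1) + 13)² = (-9 + 13)² = 4² = 16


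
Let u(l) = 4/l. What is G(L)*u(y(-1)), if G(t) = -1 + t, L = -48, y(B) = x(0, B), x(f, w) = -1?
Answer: 196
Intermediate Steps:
y(B) = -1
G(L)*u(y(-1)) = (-1 - 48)*(4/(-1)) = -196*(-1) = -49*(-4) = 196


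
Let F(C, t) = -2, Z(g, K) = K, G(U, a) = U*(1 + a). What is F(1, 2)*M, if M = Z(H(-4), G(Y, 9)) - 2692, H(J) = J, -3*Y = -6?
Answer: 5344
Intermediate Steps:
Y = 2 (Y = -⅓*(-6) = 2)
M = -2672 (M = 2*(1 + 9) - 2692 = 2*10 - 2692 = 20 - 2692 = -2672)
F(1, 2)*M = -2*(-2672) = 5344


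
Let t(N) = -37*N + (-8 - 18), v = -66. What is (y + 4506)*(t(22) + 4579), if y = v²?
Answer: 33135018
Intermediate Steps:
t(N) = -26 - 37*N (t(N) = -37*N - 26 = -26 - 37*N)
y = 4356 (y = (-66)² = 4356)
(y + 4506)*(t(22) + 4579) = (4356 + 4506)*((-26 - 37*22) + 4579) = 8862*((-26 - 814) + 4579) = 8862*(-840 + 4579) = 8862*3739 = 33135018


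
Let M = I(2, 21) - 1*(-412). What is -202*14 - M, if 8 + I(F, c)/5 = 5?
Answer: -3225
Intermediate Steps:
I(F, c) = -15 (I(F, c) = -40 + 5*5 = -40 + 25 = -15)
M = 397 (M = -15 - 1*(-412) = -15 + 412 = 397)
-202*14 - M = -202*14 - 1*397 = -2828 - 397 = -3225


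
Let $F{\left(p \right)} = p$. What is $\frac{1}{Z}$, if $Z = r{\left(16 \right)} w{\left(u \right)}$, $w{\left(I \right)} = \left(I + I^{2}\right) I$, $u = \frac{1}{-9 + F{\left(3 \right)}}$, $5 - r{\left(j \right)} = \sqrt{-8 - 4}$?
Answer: $\frac{216}{37} + \frac{432 i \sqrt{3}}{185} \approx 5.8378 + 4.0446 i$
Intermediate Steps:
$r{\left(j \right)} = 5 - 2 i \sqrt{3}$ ($r{\left(j \right)} = 5 - \sqrt{-8 - 4} = 5 - \sqrt{-12} = 5 - 2 i \sqrt{3}$)
$u = - \frac{1}{6}$ ($u = \frac{1}{-9 + 3} = \frac{1}{-6} = - \frac{1}{6} \approx -0.16667$)
$w{\left(I \right)} = I \left(I + I^{2}\right)$
$Z = \frac{25}{216} - \frac{5 i \sqrt{3}}{108}$ ($Z = \left(5 - 2 i \sqrt{3}\right) \left(- \frac{1}{6}\right)^{2} \left(1 - \frac{1}{6}\right) = \left(5 - 2 i \sqrt{3}\right) \frac{1}{36} \cdot \frac{5}{6} = \left(5 - 2 i \sqrt{3}\right) \frac{5}{216} = \frac{25}{216} - \frac{5 i \sqrt{3}}{108} \approx 0.11574 - 0.080188 i$)
$\frac{1}{Z} = \frac{1}{\frac{25}{216} - \frac{5 i \sqrt{3}}{108}}$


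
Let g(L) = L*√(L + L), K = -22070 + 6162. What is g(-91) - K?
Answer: 15908 - 91*I*√182 ≈ 15908.0 - 1227.7*I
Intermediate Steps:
K = -15908
g(L) = √2*L^(3/2) (g(L) = L*√(2*L) = L*(√2*√L) = √2*L^(3/2))
g(-91) - K = √2*(-91)^(3/2) - 1*(-15908) = √2*(-91*I*√91) + 15908 = -91*I*√182 + 15908 = 15908 - 91*I*√182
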